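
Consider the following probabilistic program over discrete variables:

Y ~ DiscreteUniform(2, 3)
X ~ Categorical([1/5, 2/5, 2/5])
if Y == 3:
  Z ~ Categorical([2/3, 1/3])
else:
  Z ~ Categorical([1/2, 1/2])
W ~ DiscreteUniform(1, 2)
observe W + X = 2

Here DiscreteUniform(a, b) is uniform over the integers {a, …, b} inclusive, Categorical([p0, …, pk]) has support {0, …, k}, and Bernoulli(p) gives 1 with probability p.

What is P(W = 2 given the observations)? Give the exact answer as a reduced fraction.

Enumerate traces; 8 have nonzero weight after conditioning:
  (Y=2, X=0, Z=0, W=2) weight 1/40
  (Y=2, X=0, Z=1, W=2) weight 1/40
  (Y=2, X=1, Z=0, W=1) weight 1/20
  (Y=2, X=1, Z=1, W=1) weight 1/20
  (Y=3, X=0, Z=0, W=2) weight 1/30
  (Y=3, X=0, Z=1, W=2) weight 1/60
  (Y=3, X=1, Z=0, W=1) weight 1/15
  (Y=3, X=1, Z=1, W=1) weight 1/30
Group by W:
  weight(W=1) = 1/5
  weight(W=2) = 1/10
Total weight = 1/5 + 1/10 = 3/10
P(W=1 | obs) = 1/5 / 3/10 = 2/3
P(W=2 | obs) = 1/10 / 3/10 = 1/3

P(W = 2 | obs) = 1/3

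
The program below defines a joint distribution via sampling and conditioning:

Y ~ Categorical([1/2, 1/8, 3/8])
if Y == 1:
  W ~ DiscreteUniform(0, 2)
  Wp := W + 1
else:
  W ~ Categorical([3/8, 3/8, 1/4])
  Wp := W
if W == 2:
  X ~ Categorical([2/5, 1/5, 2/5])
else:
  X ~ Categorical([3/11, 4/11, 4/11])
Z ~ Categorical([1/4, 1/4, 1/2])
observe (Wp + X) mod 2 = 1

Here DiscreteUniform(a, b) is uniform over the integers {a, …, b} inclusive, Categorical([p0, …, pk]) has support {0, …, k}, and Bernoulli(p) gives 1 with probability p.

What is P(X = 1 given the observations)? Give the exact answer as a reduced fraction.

P(X = 1 | obs) = 1882/4719

Enumerate traces; 39 have nonzero weight after conditioning:
  (Y=0, W=0, X=1, Z=0) weight 3/176
  (Y=0, W=0, X=1, Z=1) weight 3/176
  (Y=0, W=0, X=1, Z=2) weight 3/88
  (Y=0, W=1, X=0, Z=0) weight 9/704
  (Y=0, W=1, X=0, Z=1) weight 9/704
  (Y=0, W=1, X=0, Z=2) weight 9/352
  (Y=0, W=1, X=2, Z=0) weight 3/176
  (Y=0, W=1, X=2, Z=1) weight 3/176
  … 31 more
Group by X:
  weight(X=0) = 1241/10560
  weight(X=1) = 941/5280
  weight(X=2) = 133/880
Total weight = 1241/10560 + 941/5280 + 133/880 = 143/320
P(X=0 | obs) = 1241/10560 / 143/320 = 1241/4719
P(X=1 | obs) = 941/5280 / 143/320 = 1882/4719
P(X=2 | obs) = 133/880 / 143/320 = 532/1573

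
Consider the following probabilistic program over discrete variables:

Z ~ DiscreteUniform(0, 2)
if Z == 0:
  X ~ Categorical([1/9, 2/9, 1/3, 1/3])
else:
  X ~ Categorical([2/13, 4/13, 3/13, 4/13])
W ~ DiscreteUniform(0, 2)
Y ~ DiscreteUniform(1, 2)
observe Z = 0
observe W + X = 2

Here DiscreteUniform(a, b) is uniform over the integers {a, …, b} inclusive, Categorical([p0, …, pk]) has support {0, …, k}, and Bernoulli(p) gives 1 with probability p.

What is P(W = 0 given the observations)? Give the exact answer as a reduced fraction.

Enumerate traces; 6 have nonzero weight after conditioning:
  (Z=0, X=0, W=2, Y=1) weight 1/162
  (Z=0, X=0, W=2, Y=2) weight 1/162
  (Z=0, X=1, W=1, Y=1) weight 1/81
  (Z=0, X=1, W=1, Y=2) weight 1/81
  (Z=0, X=2, W=0, Y=1) weight 1/54
  (Z=0, X=2, W=0, Y=2) weight 1/54
Group by W:
  weight(W=0) = 1/27
  weight(W=1) = 2/81
  weight(W=2) = 1/81
Total weight = 1/27 + 2/81 + 1/81 = 2/27
P(W=0 | obs) = 1/27 / 2/27 = 1/2
P(W=1 | obs) = 2/81 / 2/27 = 1/3
P(W=2 | obs) = 1/81 / 2/27 = 1/6

P(W = 0 | obs) = 1/2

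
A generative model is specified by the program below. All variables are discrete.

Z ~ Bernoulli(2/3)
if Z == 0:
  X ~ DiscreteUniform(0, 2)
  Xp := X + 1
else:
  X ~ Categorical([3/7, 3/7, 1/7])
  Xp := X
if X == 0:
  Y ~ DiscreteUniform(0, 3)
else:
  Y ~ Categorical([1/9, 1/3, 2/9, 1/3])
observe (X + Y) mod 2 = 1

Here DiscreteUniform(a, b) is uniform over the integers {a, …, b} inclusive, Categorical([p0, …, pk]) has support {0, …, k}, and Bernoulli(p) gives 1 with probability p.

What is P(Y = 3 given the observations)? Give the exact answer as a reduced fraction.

Enumerate traces; 12 have nonzero weight after conditioning:
  (Z=0, X=0, Y=1) weight 1/36
  (Z=0, X=0, Y=3) weight 1/36
  (Z=0, X=1, Y=0) weight 1/81
  (Z=0, X=1, Y=2) weight 2/81
  (Z=0, X=2, Y=1) weight 1/27
  (Z=0, X=2, Y=3) weight 1/27
  (Z=1, X=0, Y=1) weight 1/14
  (Z=1, X=0, Y=3) weight 1/14
  … 4 more
Group by Y:
  weight(Y=0) = 25/567
  weight(Y=1) = 127/756
  weight(Y=2) = 50/567
  weight(Y=3) = 127/756
Total weight = 25/567 + 127/756 + 50/567 + 127/756 = 59/126
P(Y=0 | obs) = 25/567 / 59/126 = 50/531
P(Y=1 | obs) = 127/756 / 59/126 = 127/354
P(Y=2 | obs) = 50/567 / 59/126 = 100/531
P(Y=3 | obs) = 127/756 / 59/126 = 127/354

P(Y = 3 | obs) = 127/354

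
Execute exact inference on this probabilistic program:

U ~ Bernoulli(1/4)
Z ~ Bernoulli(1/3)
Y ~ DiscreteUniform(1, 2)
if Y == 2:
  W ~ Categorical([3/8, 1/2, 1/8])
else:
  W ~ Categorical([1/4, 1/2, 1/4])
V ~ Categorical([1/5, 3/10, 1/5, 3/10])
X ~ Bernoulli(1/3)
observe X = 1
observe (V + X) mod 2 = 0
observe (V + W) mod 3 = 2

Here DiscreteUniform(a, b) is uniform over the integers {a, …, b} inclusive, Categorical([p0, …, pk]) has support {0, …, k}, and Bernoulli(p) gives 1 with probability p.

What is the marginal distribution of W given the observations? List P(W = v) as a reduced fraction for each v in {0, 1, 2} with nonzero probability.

Enumerate traces; 16 have nonzero weight after conditioning:
  (U=0, Z=0, Y=1, W=1, V=1, X=1) weight 1/80
  (U=0, Z=0, Y=1, W=2, V=3, X=1) weight 1/160
  (U=0, Z=0, Y=2, W=1, V=1, X=1) weight 1/80
  (U=0, Z=0, Y=2, W=2, V=3, X=1) weight 1/320
  (U=0, Z=1, Y=1, W=1, V=1, X=1) weight 1/160
  (U=0, Z=1, Y=1, W=2, V=3, X=1) weight 1/320
  (U=0, Z=1, Y=2, W=1, V=1, X=1) weight 1/160
  (U=0, Z=1, Y=2, W=2, V=3, X=1) weight 1/640
  … 8 more
Group by W:
  weight(W=1) = 1/20
  weight(W=2) = 3/160
Total weight = 1/20 + 3/160 = 11/160
P(W=1 | obs) = 1/20 / 11/160 = 8/11
P(W=2 | obs) = 3/160 / 11/160 = 3/11

P(W=1) = 8/11, P(W=2) = 3/11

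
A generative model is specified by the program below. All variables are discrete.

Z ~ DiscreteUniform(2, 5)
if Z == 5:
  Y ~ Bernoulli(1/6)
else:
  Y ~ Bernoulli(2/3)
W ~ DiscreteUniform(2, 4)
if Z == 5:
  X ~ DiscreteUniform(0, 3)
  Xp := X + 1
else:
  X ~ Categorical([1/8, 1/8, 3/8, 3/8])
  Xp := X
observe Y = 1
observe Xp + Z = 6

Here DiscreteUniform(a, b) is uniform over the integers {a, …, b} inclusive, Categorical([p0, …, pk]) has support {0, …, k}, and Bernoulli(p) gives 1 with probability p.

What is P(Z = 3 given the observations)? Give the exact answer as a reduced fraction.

Enumerate traces; 9 have nonzero weight after conditioning:
  (Z=3, Y=1, W=2, X=3) weight 1/48
  (Z=3, Y=1, W=3, X=3) weight 1/48
  (Z=3, Y=1, W=4, X=3) weight 1/48
  (Z=4, Y=1, W=2, X=2) weight 1/48
  (Z=4, Y=1, W=3, X=2) weight 1/48
  (Z=4, Y=1, W=4, X=2) weight 1/48
  (Z=5, Y=1, W=2, X=0) weight 1/288
  (Z=5, Y=1, W=3, X=0) weight 1/288
  … 1 more
Group by Z:
  weight(Z=3) = 1/16
  weight(Z=4) = 1/16
  weight(Z=5) = 1/96
Total weight = 1/16 + 1/16 + 1/96 = 13/96
P(Z=3 | obs) = 1/16 / 13/96 = 6/13
P(Z=4 | obs) = 1/16 / 13/96 = 6/13
P(Z=5 | obs) = 1/96 / 13/96 = 1/13

P(Z = 3 | obs) = 6/13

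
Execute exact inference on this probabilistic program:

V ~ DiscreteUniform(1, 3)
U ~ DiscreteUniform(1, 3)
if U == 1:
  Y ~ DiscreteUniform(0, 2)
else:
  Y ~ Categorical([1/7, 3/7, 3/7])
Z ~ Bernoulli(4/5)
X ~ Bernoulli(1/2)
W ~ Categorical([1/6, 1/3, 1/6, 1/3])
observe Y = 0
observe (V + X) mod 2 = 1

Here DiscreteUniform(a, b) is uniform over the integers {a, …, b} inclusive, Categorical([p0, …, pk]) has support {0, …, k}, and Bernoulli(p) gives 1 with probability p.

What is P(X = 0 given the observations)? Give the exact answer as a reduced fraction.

Enumerate traces; 72 have nonzero weight after conditioning:
  (V=1, U=1, Y=0, Z=0, X=0, W=0) weight 1/1620
  (V=1, U=1, Y=0, Z=0, X=0, W=1) weight 1/810
  (V=1, U=1, Y=0, Z=0, X=0, W=2) weight 1/1620
  (V=1, U=1, Y=0, Z=0, X=0, W=3) weight 1/810
  (V=1, U=1, Y=0, Z=1, X=0, W=0) weight 1/405
  (V=1, U=1, Y=0, Z=1, X=0, W=1) weight 2/405
  (V=1, U=1, Y=0, Z=1, X=0, W=2) weight 1/405
  (V=1, U=1, Y=0, Z=1, X=0, W=3) weight 2/405
  (V=2, U=1, Y=0, Z=0, X=1, W=0) weight 1/1620
  … 63 more
Group by X:
  weight(X=0) = 13/189
  weight(X=1) = 13/378
Total weight = 13/189 + 13/378 = 13/126
P(X=0 | obs) = 13/189 / 13/126 = 2/3
P(X=1 | obs) = 13/378 / 13/126 = 1/3

P(X = 0 | obs) = 2/3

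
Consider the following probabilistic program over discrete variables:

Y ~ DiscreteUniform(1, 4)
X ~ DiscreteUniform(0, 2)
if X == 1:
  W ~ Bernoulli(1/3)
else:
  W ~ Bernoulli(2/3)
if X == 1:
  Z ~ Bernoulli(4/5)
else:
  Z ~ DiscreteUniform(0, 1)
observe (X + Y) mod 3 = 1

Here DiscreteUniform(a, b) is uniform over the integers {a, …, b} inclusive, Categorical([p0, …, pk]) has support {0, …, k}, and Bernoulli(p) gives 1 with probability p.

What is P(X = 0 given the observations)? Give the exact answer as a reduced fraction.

P(X = 0 | obs) = 1/2

Enumerate traces; 16 have nonzero weight after conditioning:
  (Y=1, X=0, W=0, Z=0) weight 1/72
  (Y=1, X=0, W=0, Z=1) weight 1/72
  (Y=1, X=0, W=1, Z=0) weight 1/36
  (Y=1, X=0, W=1, Z=1) weight 1/36
  (Y=2, X=2, W=0, Z=0) weight 1/72
  (Y=2, X=2, W=0, Z=1) weight 1/72
  (Y=2, X=2, W=1, Z=0) weight 1/36
  (Y=2, X=2, W=1, Z=1) weight 1/36
  (Y=3, X=1, W=0, Z=0) weight 1/90
  … 7 more
Group by X:
  weight(X=0) = 1/6
  weight(X=1) = 1/12
  weight(X=2) = 1/12
Total weight = 1/6 + 1/12 + 1/12 = 1/3
P(X=0 | obs) = 1/6 / 1/3 = 1/2
P(X=1 | obs) = 1/12 / 1/3 = 1/4
P(X=2 | obs) = 1/12 / 1/3 = 1/4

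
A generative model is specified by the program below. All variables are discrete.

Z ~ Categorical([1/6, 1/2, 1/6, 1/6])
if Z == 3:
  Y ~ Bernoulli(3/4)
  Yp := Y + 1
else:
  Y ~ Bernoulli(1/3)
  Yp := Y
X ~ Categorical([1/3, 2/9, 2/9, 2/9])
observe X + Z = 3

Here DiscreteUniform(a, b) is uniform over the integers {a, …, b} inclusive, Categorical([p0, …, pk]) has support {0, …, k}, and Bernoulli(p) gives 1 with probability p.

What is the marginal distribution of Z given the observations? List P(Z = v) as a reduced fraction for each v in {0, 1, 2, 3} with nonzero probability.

Enumerate traces; 8 have nonzero weight after conditioning:
  (Z=0, Y=0, X=3) weight 2/81
  (Z=0, Y=1, X=3) weight 1/81
  (Z=1, Y=0, X=2) weight 2/27
  (Z=1, Y=1, X=2) weight 1/27
  (Z=2, Y=0, X=1) weight 2/81
  (Z=2, Y=1, X=1) weight 1/81
  (Z=3, Y=0, X=0) weight 1/72
  (Z=3, Y=1, X=0) weight 1/24
Group by Z:
  weight(Z=0) = 1/27
  weight(Z=1) = 1/9
  weight(Z=2) = 1/27
  weight(Z=3) = 1/18
Total weight = 1/27 + 1/9 + 1/27 + 1/18 = 13/54
P(Z=0 | obs) = 1/27 / 13/54 = 2/13
P(Z=1 | obs) = 1/9 / 13/54 = 6/13
P(Z=2 | obs) = 1/27 / 13/54 = 2/13
P(Z=3 | obs) = 1/18 / 13/54 = 3/13

P(Z=0) = 2/13, P(Z=1) = 6/13, P(Z=2) = 2/13, P(Z=3) = 3/13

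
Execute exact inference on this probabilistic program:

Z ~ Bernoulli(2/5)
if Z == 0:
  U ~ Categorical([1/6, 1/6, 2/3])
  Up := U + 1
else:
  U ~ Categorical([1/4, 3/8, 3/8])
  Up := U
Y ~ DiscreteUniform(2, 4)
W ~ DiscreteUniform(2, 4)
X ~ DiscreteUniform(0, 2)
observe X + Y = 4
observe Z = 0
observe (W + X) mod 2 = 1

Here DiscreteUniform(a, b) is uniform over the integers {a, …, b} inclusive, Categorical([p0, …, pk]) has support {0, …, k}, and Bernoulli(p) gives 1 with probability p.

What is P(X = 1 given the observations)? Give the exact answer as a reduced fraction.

P(X = 1 | obs) = 1/2

Enumerate traces; 12 have nonzero weight after conditioning:
  (Z=0, U=0, Y=2, W=3, X=2) weight 1/270
  (Z=0, U=0, Y=3, W=2, X=1) weight 1/270
  (Z=0, U=0, Y=3, W=4, X=1) weight 1/270
  (Z=0, U=0, Y=4, W=3, X=0) weight 1/270
  (Z=0, U=1, Y=2, W=3, X=2) weight 1/270
  (Z=0, U=1, Y=3, W=2, X=1) weight 1/270
  (Z=0, U=1, Y=3, W=4, X=1) weight 1/270
  (Z=0, U=1, Y=4, W=3, X=0) weight 1/270
  … 4 more
Group by X:
  weight(X=0) = 1/45
  weight(X=1) = 2/45
  weight(X=2) = 1/45
Total weight = 1/45 + 2/45 + 1/45 = 4/45
P(X=0 | obs) = 1/45 / 4/45 = 1/4
P(X=1 | obs) = 2/45 / 4/45 = 1/2
P(X=2 | obs) = 1/45 / 4/45 = 1/4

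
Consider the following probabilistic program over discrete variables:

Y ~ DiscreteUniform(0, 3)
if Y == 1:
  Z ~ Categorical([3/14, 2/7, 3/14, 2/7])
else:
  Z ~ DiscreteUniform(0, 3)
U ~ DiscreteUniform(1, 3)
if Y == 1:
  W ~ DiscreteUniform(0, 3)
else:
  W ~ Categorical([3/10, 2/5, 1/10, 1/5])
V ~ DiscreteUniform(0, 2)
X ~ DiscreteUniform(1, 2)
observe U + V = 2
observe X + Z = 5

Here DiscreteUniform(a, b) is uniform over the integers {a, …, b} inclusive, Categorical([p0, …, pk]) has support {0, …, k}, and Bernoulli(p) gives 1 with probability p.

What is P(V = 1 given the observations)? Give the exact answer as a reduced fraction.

P(V = 1 | obs) = 1/2

Enumerate traces; 32 have nonzero weight after conditioning:
  (Y=0, Z=3, U=1, W=0, V=1, X=2) weight 1/960
  (Y=0, Z=3, U=1, W=1, V=1, X=2) weight 1/720
  (Y=0, Z=3, U=1, W=2, V=1, X=2) weight 1/2880
  (Y=0, Z=3, U=1, W=3, V=1, X=2) weight 1/1440
  (Y=0, Z=3, U=2, W=0, V=0, X=2) weight 1/960
  (Y=0, Z=3, U=2, W=1, V=0, X=2) weight 1/720
  (Y=0, Z=3, U=2, W=2, V=0, X=2) weight 1/2880
  (Y=0, Z=3, U=2, W=3, V=0, X=2) weight 1/1440
  … 24 more
Group by V:
  weight(V=0) = 29/2016
  weight(V=1) = 29/2016
Total weight = 29/2016 + 29/2016 = 29/1008
P(V=0 | obs) = 29/2016 / 29/1008 = 1/2
P(V=1 | obs) = 29/2016 / 29/1008 = 1/2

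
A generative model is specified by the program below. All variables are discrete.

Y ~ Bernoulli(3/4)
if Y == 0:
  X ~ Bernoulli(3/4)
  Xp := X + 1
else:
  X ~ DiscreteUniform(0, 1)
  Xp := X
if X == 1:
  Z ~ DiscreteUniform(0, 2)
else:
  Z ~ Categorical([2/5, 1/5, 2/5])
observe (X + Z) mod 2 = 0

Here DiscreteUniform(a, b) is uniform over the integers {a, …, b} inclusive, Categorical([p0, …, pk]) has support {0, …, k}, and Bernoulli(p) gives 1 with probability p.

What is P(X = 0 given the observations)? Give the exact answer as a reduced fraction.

Enumerate traces; 6 have nonzero weight after conditioning:
  (Y=0, X=0, Z=0) weight 1/40
  (Y=0, X=0, Z=2) weight 1/40
  (Y=0, X=1, Z=1) weight 1/16
  (Y=1, X=0, Z=0) weight 3/20
  (Y=1, X=0, Z=2) weight 3/20
  (Y=1, X=1, Z=1) weight 1/8
Group by X:
  weight(X=0) = 7/20
  weight(X=1) = 3/16
Total weight = 7/20 + 3/16 = 43/80
P(X=0 | obs) = 7/20 / 43/80 = 28/43
P(X=1 | obs) = 3/16 / 43/80 = 15/43

P(X = 0 | obs) = 28/43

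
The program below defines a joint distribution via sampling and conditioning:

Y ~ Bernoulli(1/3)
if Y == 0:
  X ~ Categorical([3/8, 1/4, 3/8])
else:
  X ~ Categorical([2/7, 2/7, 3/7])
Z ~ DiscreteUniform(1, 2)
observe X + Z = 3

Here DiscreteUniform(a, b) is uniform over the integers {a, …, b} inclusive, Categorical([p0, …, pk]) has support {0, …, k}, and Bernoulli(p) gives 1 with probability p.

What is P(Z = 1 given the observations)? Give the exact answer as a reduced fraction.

Enumerate traces; 4 have nonzero weight after conditioning:
  (Y=0, X=1, Z=2) weight 1/12
  (Y=0, X=2, Z=1) weight 1/8
  (Y=1, X=1, Z=2) weight 1/21
  (Y=1, X=2, Z=1) weight 1/14
Group by Z:
  weight(Z=1) = 11/56
  weight(Z=2) = 11/84
Total weight = 11/56 + 11/84 = 55/168
P(Z=1 | obs) = 11/56 / 55/168 = 3/5
P(Z=2 | obs) = 11/84 / 55/168 = 2/5

P(Z = 1 | obs) = 3/5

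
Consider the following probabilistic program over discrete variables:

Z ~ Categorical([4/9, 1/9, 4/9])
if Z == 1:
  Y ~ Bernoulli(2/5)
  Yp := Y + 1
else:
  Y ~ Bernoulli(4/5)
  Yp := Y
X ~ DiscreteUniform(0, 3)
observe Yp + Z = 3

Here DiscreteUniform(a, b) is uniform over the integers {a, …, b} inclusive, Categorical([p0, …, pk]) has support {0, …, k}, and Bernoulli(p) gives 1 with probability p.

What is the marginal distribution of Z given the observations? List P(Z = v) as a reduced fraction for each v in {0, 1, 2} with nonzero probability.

Enumerate traces; 8 have nonzero weight after conditioning:
  (Z=1, Y=1, X=0) weight 1/90
  (Z=1, Y=1, X=1) weight 1/90
  (Z=1, Y=1, X=2) weight 1/90
  (Z=1, Y=1, X=3) weight 1/90
  (Z=2, Y=1, X=0) weight 4/45
  (Z=2, Y=1, X=1) weight 4/45
  (Z=2, Y=1, X=2) weight 4/45
  (Z=2, Y=1, X=3) weight 4/45
Group by Z:
  weight(Z=1) = 2/45
  weight(Z=2) = 16/45
Total weight = 2/45 + 16/45 = 2/5
P(Z=1 | obs) = 2/45 / 2/5 = 1/9
P(Z=2 | obs) = 16/45 / 2/5 = 8/9

P(Z=1) = 1/9, P(Z=2) = 8/9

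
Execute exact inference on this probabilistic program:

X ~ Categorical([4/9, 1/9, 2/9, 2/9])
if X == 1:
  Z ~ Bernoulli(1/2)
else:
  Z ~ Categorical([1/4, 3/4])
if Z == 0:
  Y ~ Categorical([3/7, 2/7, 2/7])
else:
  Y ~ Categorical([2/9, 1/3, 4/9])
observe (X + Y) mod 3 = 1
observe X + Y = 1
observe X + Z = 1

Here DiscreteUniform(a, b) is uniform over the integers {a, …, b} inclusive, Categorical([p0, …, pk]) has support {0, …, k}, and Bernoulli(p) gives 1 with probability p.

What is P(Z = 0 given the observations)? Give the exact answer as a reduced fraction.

Enumerate traces; 2 have nonzero weight after conditioning:
  (X=0, Z=1, Y=1) weight 1/9
  (X=1, Z=0, Y=0) weight 1/42
Group by Z:
  weight(Z=0) = 1/42
  weight(Z=1) = 1/9
Total weight = 1/42 + 1/9 = 17/126
P(Z=0 | obs) = 1/42 / 17/126 = 3/17
P(Z=1 | obs) = 1/9 / 17/126 = 14/17

P(Z = 0 | obs) = 3/17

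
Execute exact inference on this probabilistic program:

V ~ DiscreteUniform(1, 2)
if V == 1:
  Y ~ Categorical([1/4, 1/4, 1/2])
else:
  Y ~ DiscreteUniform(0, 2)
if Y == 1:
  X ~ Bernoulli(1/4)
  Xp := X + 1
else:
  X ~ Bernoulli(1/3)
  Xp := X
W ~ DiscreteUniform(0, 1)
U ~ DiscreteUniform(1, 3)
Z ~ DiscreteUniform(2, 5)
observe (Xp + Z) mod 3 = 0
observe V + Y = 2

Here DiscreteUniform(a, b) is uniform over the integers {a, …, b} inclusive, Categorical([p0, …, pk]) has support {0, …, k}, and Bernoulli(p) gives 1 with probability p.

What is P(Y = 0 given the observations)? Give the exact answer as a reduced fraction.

P(Y = 0 | obs) = 64/127

Enumerate traces; 36 have nonzero weight after conditioning:
  (V=1, Y=1, X=0, W=0, U=1, Z=2) weight 1/256
  (V=1, Y=1, X=0, W=0, U=1, Z=5) weight 1/256
  (V=1, Y=1, X=0, W=0, U=2, Z=2) weight 1/256
  (V=1, Y=1, X=0, W=0, U=2, Z=5) weight 1/256
  (V=1, Y=1, X=0, W=0, U=3, Z=2) weight 1/256
  (V=1, Y=1, X=0, W=0, U=3, Z=5) weight 1/256
  (V=1, Y=1, X=0, W=1, U=1, Z=2) weight 1/256
  (V=1, Y=1, X=0, W=1, U=1, Z=5) weight 1/256
  (V=2, Y=0, X=0, W=0, U=1, Z=3) weight 1/216
  … 27 more
Group by Y:
  weight(Y=0) = 1/18
  weight(Y=1) = 7/128
Total weight = 1/18 + 7/128 = 127/1152
P(Y=0 | obs) = 1/18 / 127/1152 = 64/127
P(Y=1 | obs) = 7/128 / 127/1152 = 63/127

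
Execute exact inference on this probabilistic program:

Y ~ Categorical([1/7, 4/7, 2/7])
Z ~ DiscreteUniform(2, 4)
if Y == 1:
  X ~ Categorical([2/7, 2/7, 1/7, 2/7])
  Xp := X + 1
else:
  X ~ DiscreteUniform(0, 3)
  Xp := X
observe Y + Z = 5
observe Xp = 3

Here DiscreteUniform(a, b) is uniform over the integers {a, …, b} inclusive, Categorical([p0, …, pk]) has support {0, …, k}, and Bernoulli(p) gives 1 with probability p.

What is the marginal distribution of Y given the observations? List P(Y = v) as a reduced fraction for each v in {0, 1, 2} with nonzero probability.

Enumerate traces; 2 have nonzero weight after conditioning:
  (Y=1, Z=4, X=2) weight 4/147
  (Y=2, Z=3, X=3) weight 1/42
Group by Y:
  weight(Y=1) = 4/147
  weight(Y=2) = 1/42
Total weight = 4/147 + 1/42 = 5/98
P(Y=1 | obs) = 4/147 / 5/98 = 8/15
P(Y=2 | obs) = 1/42 / 5/98 = 7/15

P(Y=1) = 8/15, P(Y=2) = 7/15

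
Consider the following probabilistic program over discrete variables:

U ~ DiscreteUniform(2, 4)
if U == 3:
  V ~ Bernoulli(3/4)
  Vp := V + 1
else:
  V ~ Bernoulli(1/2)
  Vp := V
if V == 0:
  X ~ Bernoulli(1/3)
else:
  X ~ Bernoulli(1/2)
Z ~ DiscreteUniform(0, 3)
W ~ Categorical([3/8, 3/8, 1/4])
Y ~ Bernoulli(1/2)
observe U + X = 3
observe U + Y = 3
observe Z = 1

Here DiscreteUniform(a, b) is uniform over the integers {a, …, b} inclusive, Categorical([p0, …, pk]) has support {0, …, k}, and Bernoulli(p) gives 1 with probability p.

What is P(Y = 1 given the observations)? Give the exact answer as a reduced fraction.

Enumerate traces; 12 have nonzero weight after conditioning:
  (U=2, V=0, X=1, Z=1, W=0, Y=1) weight 1/384
  (U=2, V=0, X=1, Z=1, W=1, Y=1) weight 1/384
  (U=2, V=0, X=1, Z=1, W=2, Y=1) weight 1/576
  (U=2, V=1, X=1, Z=1, W=0, Y=1) weight 1/256
  (U=2, V=1, X=1, Z=1, W=1, Y=1) weight 1/256
  (U=2, V=1, X=1, Z=1, W=2, Y=1) weight 1/384
  (U=3, V=0, X=0, Z=1, W=0, Y=0) weight 1/384
  (U=3, V=0, X=0, Z=1, W=1, Y=0) weight 1/384
  … 4 more
Group by Y:
  weight(Y=0) = 13/576
  weight(Y=1) = 5/288
Total weight = 13/576 + 5/288 = 23/576
P(Y=0 | obs) = 13/576 / 23/576 = 13/23
P(Y=1 | obs) = 5/288 / 23/576 = 10/23

P(Y = 1 | obs) = 10/23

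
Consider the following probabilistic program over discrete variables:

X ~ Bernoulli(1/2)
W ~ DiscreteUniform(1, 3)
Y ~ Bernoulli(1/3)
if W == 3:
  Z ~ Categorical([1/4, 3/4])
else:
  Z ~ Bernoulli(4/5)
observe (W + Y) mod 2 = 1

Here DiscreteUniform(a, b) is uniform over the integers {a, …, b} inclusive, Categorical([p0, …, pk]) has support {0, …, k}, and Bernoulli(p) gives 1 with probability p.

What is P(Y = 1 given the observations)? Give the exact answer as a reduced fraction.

P(Y = 1 | obs) = 1/5

Enumerate traces; 12 have nonzero weight after conditioning:
  (X=0, W=1, Y=0, Z=0) weight 1/45
  (X=0, W=1, Y=0, Z=1) weight 4/45
  (X=0, W=2, Y=1, Z=0) weight 1/90
  (X=0, W=2, Y=1, Z=1) weight 2/45
  (X=0, W=3, Y=0, Z=0) weight 1/36
  (X=0, W=3, Y=0, Z=1) weight 1/12
  (X=1, W=1, Y=0, Z=0) weight 1/45
  (X=1, W=1, Y=0, Z=1) weight 4/45
  … 4 more
Group by Y:
  weight(Y=0) = 4/9
  weight(Y=1) = 1/9
Total weight = 4/9 + 1/9 = 5/9
P(Y=0 | obs) = 4/9 / 5/9 = 4/5
P(Y=1 | obs) = 1/9 / 5/9 = 1/5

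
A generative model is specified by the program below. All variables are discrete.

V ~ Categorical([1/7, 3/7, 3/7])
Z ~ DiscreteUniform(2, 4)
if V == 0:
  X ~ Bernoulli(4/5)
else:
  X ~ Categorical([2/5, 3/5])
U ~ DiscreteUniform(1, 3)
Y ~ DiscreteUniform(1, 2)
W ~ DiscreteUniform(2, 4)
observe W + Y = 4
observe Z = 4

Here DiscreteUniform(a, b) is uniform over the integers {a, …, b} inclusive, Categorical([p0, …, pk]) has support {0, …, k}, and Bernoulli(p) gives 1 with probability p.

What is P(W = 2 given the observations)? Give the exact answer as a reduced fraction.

Enumerate traces; 36 have nonzero weight after conditioning:
  (V=0, Z=4, X=0, U=1, Y=1, W=3) weight 1/1890
  (V=0, Z=4, X=0, U=1, Y=2, W=2) weight 1/1890
  (V=0, Z=4, X=0, U=2, Y=1, W=3) weight 1/1890
  (V=0, Z=4, X=0, U=2, Y=2, W=2) weight 1/1890
  (V=0, Z=4, X=0, U=3, Y=1, W=3) weight 1/1890
  (V=0, Z=4, X=0, U=3, Y=2, W=2) weight 1/1890
  (V=0, Z=4, X=1, U=1, Y=1, W=3) weight 2/945
  (V=0, Z=4, X=1, U=1, Y=2, W=2) weight 2/945
  … 28 more
Group by W:
  weight(W=2) = 1/18
  weight(W=3) = 1/18
Total weight = 1/18 + 1/18 = 1/9
P(W=2 | obs) = 1/18 / 1/9 = 1/2
P(W=3 | obs) = 1/18 / 1/9 = 1/2

P(W = 2 | obs) = 1/2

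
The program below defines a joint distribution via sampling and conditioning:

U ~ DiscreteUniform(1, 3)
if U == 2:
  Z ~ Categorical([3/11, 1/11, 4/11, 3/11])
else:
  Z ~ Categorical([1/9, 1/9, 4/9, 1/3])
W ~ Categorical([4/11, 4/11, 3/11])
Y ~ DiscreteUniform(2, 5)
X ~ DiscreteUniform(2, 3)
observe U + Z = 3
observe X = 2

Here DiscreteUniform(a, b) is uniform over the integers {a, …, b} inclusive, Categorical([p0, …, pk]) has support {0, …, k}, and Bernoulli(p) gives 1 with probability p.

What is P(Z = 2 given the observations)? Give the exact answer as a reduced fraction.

Enumerate traces; 36 have nonzero weight after conditioning:
  (U=1, Z=2, W=0, Y=2, X=2) weight 2/297
  (U=1, Z=2, W=0, Y=3, X=2) weight 2/297
  (U=1, Z=2, W=0, Y=4, X=2) weight 2/297
  (U=1, Z=2, W=0, Y=5, X=2) weight 2/297
  (U=1, Z=2, W=1, Y=2, X=2) weight 2/297
  (U=1, Z=2, W=1, Y=3, X=2) weight 2/297
  (U=1, Z=2, W=1, Y=4, X=2) weight 2/297
  (U=1, Z=2, W=1, Y=5, X=2) weight 2/297
  (U=2, Z=1, W=0, Y=2, X=2) weight 1/726
  (U=3, Z=0, W=0, Y=2, X=2) weight 1/594
  … 26 more
Group by Z:
  weight(Z=0) = 1/54
  weight(Z=1) = 1/66
  weight(Z=2) = 2/27
Total weight = 1/54 + 1/66 + 2/27 = 32/297
P(Z=0 | obs) = 1/54 / 32/297 = 11/64
P(Z=1 | obs) = 1/66 / 32/297 = 9/64
P(Z=2 | obs) = 2/27 / 32/297 = 11/16

P(Z = 2 | obs) = 11/16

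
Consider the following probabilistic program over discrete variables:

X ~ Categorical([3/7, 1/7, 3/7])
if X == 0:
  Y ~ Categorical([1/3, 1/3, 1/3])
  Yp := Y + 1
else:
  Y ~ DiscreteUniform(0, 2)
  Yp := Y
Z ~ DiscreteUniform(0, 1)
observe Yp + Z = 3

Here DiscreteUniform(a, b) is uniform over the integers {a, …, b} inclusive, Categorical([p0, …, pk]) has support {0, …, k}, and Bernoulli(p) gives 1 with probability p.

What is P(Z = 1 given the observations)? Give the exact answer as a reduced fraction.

P(Z = 1 | obs) = 7/10

Enumerate traces; 4 have nonzero weight after conditioning:
  (X=0, Y=1, Z=1) weight 1/14
  (X=0, Y=2, Z=0) weight 1/14
  (X=1, Y=2, Z=1) weight 1/42
  (X=2, Y=2, Z=1) weight 1/14
Group by Z:
  weight(Z=0) = 1/14
  weight(Z=1) = 1/6
Total weight = 1/14 + 1/6 = 5/21
P(Z=0 | obs) = 1/14 / 5/21 = 3/10
P(Z=1 | obs) = 1/6 / 5/21 = 7/10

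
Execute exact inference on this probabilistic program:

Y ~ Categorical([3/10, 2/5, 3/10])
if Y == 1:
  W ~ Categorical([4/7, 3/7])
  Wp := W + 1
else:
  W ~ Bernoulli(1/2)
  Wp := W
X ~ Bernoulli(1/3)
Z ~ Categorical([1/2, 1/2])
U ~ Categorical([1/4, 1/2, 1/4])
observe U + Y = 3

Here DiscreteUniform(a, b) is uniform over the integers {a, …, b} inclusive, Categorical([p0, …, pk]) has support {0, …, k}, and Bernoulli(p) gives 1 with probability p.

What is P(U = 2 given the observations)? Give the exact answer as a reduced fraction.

Enumerate traces; 16 have nonzero weight after conditioning:
  (Y=1, W=0, X=0, Z=0, U=2) weight 2/105
  (Y=1, W=0, X=0, Z=1, U=2) weight 2/105
  (Y=1, W=0, X=1, Z=0, U=2) weight 1/105
  (Y=1, W=0, X=1, Z=1, U=2) weight 1/105
  (Y=1, W=1, X=0, Z=0, U=2) weight 1/70
  (Y=1, W=1, X=0, Z=1, U=2) weight 1/70
  (Y=1, W=1, X=1, Z=0, U=2) weight 1/140
  (Y=1, W=1, X=1, Z=1, U=2) weight 1/140
  (Y=2, W=0, X=0, Z=0, U=1) weight 1/40
  … 7 more
Group by U:
  weight(U=1) = 3/20
  weight(U=2) = 1/10
Total weight = 3/20 + 1/10 = 1/4
P(U=1 | obs) = 3/20 / 1/4 = 3/5
P(U=2 | obs) = 1/10 / 1/4 = 2/5

P(U = 2 | obs) = 2/5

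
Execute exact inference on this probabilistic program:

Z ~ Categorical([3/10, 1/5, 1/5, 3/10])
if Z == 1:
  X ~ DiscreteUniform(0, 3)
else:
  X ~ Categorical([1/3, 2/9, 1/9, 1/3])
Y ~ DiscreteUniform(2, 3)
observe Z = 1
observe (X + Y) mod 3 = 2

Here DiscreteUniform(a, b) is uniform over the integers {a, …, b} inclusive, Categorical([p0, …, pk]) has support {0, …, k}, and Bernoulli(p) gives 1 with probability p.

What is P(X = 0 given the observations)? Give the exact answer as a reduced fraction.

P(X = 0 | obs) = 1/3

Enumerate traces; 3 have nonzero weight after conditioning:
  (Z=1, X=0, Y=2) weight 1/40
  (Z=1, X=2, Y=3) weight 1/40
  (Z=1, X=3, Y=2) weight 1/40
Group by X:
  weight(X=0) = 1/40
  weight(X=2) = 1/40
  weight(X=3) = 1/40
Total weight = 1/40 + 1/40 + 1/40 = 3/40
P(X=0 | obs) = 1/40 / 3/40 = 1/3
P(X=2 | obs) = 1/40 / 3/40 = 1/3
P(X=3 | obs) = 1/40 / 3/40 = 1/3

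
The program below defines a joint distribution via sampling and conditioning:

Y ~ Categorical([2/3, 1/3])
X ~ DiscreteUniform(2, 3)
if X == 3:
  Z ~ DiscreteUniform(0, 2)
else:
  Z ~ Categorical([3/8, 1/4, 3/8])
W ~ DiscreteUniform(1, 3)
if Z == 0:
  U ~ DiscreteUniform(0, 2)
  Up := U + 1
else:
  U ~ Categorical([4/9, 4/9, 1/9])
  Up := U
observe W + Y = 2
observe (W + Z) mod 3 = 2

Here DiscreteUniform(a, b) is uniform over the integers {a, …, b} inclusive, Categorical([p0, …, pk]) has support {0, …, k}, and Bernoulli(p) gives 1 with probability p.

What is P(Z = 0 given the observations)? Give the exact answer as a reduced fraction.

P(Z = 0 | obs) = 17/24

Enumerate traces; 12 have nonzero weight after conditioning:
  (Y=0, X=2, Z=0, W=2, U=0) weight 1/72
  (Y=0, X=2, Z=0, W=2, U=1) weight 1/72
  (Y=0, X=2, Z=0, W=2, U=2) weight 1/72
  (Y=0, X=3, Z=0, W=2, U=0) weight 1/81
  (Y=0, X=3, Z=0, W=2, U=1) weight 1/81
  (Y=0, X=3, Z=0, W=2, U=2) weight 1/81
  (Y=1, X=2, Z=1, W=1, U=0) weight 1/162
  (Y=1, X=2, Z=1, W=1, U=1) weight 1/162
  … 4 more
Group by Z:
  weight(Z=0) = 17/216
  weight(Z=1) = 7/216
Total weight = 17/216 + 7/216 = 1/9
P(Z=0 | obs) = 17/216 / 1/9 = 17/24
P(Z=1 | obs) = 7/216 / 1/9 = 7/24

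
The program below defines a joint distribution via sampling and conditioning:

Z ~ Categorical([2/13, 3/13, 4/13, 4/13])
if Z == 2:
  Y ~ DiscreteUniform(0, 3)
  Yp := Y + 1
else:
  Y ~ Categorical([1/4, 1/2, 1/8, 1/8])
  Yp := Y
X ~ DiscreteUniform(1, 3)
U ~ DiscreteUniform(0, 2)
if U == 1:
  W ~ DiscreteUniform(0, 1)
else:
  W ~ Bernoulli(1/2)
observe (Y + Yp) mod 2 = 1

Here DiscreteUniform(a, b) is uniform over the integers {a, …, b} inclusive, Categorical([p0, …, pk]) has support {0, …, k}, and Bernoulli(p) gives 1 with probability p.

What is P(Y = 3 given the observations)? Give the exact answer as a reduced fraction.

P(Y = 3 | obs) = 1/4

Enumerate traces; 72 have nonzero weight after conditioning:
  (Z=2, Y=0, X=1, U=0, W=0) weight 1/234
  (Z=2, Y=0, X=1, U=0, W=1) weight 1/234
  (Z=2, Y=0, X=1, U=1, W=0) weight 1/234
  (Z=2, Y=0, X=1, U=1, W=1) weight 1/234
  (Z=2, Y=0, X=1, U=2, W=0) weight 1/234
  (Z=2, Y=0, X=1, U=2, W=1) weight 1/234
  (Z=2, Y=0, X=2, U=0, W=0) weight 1/234
  (Z=2, Y=0, X=2, U=0, W=1) weight 1/234
  (Z=2, Y=1, X=1, U=0, W=0) weight 1/234
  (Z=2, Y=2, X=1, U=0, W=0) weight 1/234
  … 62 more
Group by Y:
  weight(Y=0) = 1/13
  weight(Y=1) = 1/13
  weight(Y=2) = 1/13
  weight(Y=3) = 1/13
Total weight = 1/13 + 1/13 + 1/13 + 1/13 = 4/13
P(Y=0 | obs) = 1/13 / 4/13 = 1/4
P(Y=1 | obs) = 1/13 / 4/13 = 1/4
P(Y=2 | obs) = 1/13 / 4/13 = 1/4
P(Y=3 | obs) = 1/13 / 4/13 = 1/4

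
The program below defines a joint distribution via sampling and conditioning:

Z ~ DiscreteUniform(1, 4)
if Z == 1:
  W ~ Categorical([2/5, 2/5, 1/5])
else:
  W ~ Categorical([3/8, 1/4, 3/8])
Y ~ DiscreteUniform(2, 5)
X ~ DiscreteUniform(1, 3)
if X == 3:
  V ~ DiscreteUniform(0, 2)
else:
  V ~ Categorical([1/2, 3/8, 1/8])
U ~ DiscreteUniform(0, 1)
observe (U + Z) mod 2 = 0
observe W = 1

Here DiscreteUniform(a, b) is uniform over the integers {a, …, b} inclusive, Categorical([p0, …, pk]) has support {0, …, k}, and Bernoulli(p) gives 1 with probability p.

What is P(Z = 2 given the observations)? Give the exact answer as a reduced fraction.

Enumerate traces; 144 have nonzero weight after conditioning:
  (Z=1, W=1, Y=2, X=1, V=0, U=1) weight 1/480
  (Z=1, W=1, Y=2, X=1, V=1, U=1) weight 1/640
  (Z=1, W=1, Y=2, X=1, V=2, U=1) weight 1/1920
  (Z=1, W=1, Y=2, X=2, V=0, U=1) weight 1/480
  (Z=1, W=1, Y=2, X=2, V=1, U=1) weight 1/640
  (Z=1, W=1, Y=2, X=2, V=2, U=1) weight 1/1920
  (Z=1, W=1, Y=2, X=3, V=0, U=1) weight 1/720
  (Z=1, W=1, Y=2, X=3, V=1, U=1) weight 1/720
  (Z=2, W=1, Y=2, X=1, V=0, U=0) weight 1/768
  (Z=3, W=1, Y=2, X=1, V=0, U=1) weight 1/768
  … 134 more
Group by Z:
  weight(Z=1) = 1/20
  weight(Z=2) = 1/32
  weight(Z=3) = 1/32
  weight(Z=4) = 1/32
Total weight = 1/20 + 1/32 + 1/32 + 1/32 = 23/160
P(Z=1 | obs) = 1/20 / 23/160 = 8/23
P(Z=2 | obs) = 1/32 / 23/160 = 5/23
P(Z=3 | obs) = 1/32 / 23/160 = 5/23
P(Z=4 | obs) = 1/32 / 23/160 = 5/23

P(Z = 2 | obs) = 5/23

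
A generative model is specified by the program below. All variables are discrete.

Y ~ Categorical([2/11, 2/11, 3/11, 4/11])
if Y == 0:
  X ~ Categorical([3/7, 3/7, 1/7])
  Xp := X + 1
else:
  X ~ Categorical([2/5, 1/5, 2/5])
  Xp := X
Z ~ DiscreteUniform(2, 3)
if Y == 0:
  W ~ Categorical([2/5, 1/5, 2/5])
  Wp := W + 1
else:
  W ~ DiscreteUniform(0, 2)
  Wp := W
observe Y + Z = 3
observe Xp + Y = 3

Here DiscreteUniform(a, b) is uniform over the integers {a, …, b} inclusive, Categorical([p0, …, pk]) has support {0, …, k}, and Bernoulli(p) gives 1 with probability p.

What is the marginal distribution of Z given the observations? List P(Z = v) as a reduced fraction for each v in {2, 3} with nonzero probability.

P(Z=2) = 14/19, P(Z=3) = 5/19

Enumerate traces; 6 have nonzero weight after conditioning:
  (Y=0, X=2, Z=3, W=0) weight 2/385
  (Y=0, X=2, Z=3, W=1) weight 1/385
  (Y=0, X=2, Z=3, W=2) weight 2/385
  (Y=1, X=2, Z=2, W=0) weight 2/165
  (Y=1, X=2, Z=2, W=1) weight 2/165
  (Y=1, X=2, Z=2, W=2) weight 2/165
Group by Z:
  weight(Z=2) = 2/55
  weight(Z=3) = 1/77
Total weight = 2/55 + 1/77 = 19/385
P(Z=2 | obs) = 2/55 / 19/385 = 14/19
P(Z=3 | obs) = 1/77 / 19/385 = 5/19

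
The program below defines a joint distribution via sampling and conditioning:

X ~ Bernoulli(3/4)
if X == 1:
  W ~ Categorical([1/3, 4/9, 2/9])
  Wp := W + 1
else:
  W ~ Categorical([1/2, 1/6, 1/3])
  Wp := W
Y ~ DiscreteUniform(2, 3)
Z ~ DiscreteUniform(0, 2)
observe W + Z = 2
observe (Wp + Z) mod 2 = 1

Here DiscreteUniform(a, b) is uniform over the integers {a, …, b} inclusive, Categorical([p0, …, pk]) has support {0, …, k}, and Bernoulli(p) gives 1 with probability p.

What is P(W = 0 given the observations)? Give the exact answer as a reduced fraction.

P(W = 0 | obs) = 1/3

Enumerate traces; 6 have nonzero weight after conditioning:
  (X=1, W=0, Y=2, Z=2) weight 1/24
  (X=1, W=0, Y=3, Z=2) weight 1/24
  (X=1, W=1, Y=2, Z=1) weight 1/18
  (X=1, W=1, Y=3, Z=1) weight 1/18
  (X=1, W=2, Y=2, Z=0) weight 1/36
  (X=1, W=2, Y=3, Z=0) weight 1/36
Group by W:
  weight(W=0) = 1/12
  weight(W=1) = 1/9
  weight(W=2) = 1/18
Total weight = 1/12 + 1/9 + 1/18 = 1/4
P(W=0 | obs) = 1/12 / 1/4 = 1/3
P(W=1 | obs) = 1/9 / 1/4 = 4/9
P(W=2 | obs) = 1/18 / 1/4 = 2/9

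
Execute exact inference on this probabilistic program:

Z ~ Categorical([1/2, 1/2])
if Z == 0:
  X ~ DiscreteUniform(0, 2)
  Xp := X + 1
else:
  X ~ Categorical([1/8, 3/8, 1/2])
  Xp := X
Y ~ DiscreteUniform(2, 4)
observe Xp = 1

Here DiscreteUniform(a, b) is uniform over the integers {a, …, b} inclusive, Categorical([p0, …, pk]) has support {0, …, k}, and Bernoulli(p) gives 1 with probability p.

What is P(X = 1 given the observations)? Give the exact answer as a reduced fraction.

P(X = 1 | obs) = 9/17

Enumerate traces; 6 have nonzero weight after conditioning:
  (Z=0, X=0, Y=2) weight 1/18
  (Z=0, X=0, Y=3) weight 1/18
  (Z=0, X=0, Y=4) weight 1/18
  (Z=1, X=1, Y=2) weight 1/16
  (Z=1, X=1, Y=3) weight 1/16
  (Z=1, X=1, Y=4) weight 1/16
Group by X:
  weight(X=0) = 1/6
  weight(X=1) = 3/16
Total weight = 1/6 + 3/16 = 17/48
P(X=0 | obs) = 1/6 / 17/48 = 8/17
P(X=1 | obs) = 3/16 / 17/48 = 9/17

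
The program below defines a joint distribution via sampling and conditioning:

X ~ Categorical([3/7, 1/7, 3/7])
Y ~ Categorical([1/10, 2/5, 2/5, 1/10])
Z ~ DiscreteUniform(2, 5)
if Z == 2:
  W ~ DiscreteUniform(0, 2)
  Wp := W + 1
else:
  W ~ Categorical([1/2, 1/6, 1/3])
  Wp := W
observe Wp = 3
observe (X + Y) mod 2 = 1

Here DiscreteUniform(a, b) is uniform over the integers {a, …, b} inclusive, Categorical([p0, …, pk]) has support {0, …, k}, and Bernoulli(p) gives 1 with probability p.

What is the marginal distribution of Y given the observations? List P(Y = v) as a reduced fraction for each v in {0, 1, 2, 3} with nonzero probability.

P(Y=0) = 1/35, P(Y=1) = 24/35, P(Y=2) = 4/35, P(Y=3) = 6/35

Enumerate traces; 6 have nonzero weight after conditioning:
  (X=0, Y=1, Z=2, W=2) weight 1/70
  (X=0, Y=3, Z=2, W=2) weight 1/280
  (X=1, Y=0, Z=2, W=2) weight 1/840
  (X=1, Y=2, Z=2, W=2) weight 1/210
  (X=2, Y=1, Z=2, W=2) weight 1/70
  (X=2, Y=3, Z=2, W=2) weight 1/280
Group by Y:
  weight(Y=0) = 1/840
  weight(Y=1) = 1/35
  weight(Y=2) = 1/210
  weight(Y=3) = 1/140
Total weight = 1/840 + 1/35 + 1/210 + 1/140 = 1/24
P(Y=0 | obs) = 1/840 / 1/24 = 1/35
P(Y=1 | obs) = 1/35 / 1/24 = 24/35
P(Y=2 | obs) = 1/210 / 1/24 = 4/35
P(Y=3 | obs) = 1/140 / 1/24 = 6/35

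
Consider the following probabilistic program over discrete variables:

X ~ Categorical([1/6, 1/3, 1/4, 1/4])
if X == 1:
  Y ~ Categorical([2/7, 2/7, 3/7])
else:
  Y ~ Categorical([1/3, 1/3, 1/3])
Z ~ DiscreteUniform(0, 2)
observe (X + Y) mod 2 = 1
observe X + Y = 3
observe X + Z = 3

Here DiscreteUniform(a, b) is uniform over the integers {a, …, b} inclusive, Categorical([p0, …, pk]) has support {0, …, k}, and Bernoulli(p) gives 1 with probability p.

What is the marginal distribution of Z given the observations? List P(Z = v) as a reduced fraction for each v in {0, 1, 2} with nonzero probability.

Enumerate traces; 3 have nonzero weight after conditioning:
  (X=1, Y=2, Z=2) weight 1/21
  (X=2, Y=1, Z=1) weight 1/36
  (X=3, Y=0, Z=0) weight 1/36
Group by Z:
  weight(Z=0) = 1/36
  weight(Z=1) = 1/36
  weight(Z=2) = 1/21
Total weight = 1/36 + 1/36 + 1/21 = 13/126
P(Z=0 | obs) = 1/36 / 13/126 = 7/26
P(Z=1 | obs) = 1/36 / 13/126 = 7/26
P(Z=2 | obs) = 1/21 / 13/126 = 6/13

P(Z=0) = 7/26, P(Z=1) = 7/26, P(Z=2) = 6/13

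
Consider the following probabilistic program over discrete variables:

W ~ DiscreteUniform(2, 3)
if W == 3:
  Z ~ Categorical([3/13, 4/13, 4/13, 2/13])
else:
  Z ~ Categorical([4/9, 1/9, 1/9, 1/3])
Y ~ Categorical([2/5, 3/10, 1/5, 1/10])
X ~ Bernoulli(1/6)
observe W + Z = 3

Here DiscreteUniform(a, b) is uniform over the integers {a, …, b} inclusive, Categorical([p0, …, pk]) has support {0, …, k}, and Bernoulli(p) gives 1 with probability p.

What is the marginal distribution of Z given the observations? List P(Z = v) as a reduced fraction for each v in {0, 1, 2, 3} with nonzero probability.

P(Z=0) = 27/40, P(Z=1) = 13/40

Enumerate traces; 16 have nonzero weight after conditioning:
  (W=2, Z=1, Y=0, X=0) weight 1/54
  (W=2, Z=1, Y=0, X=1) weight 1/270
  (W=2, Z=1, Y=1, X=0) weight 1/72
  (W=2, Z=1, Y=1, X=1) weight 1/360
  (W=2, Z=1, Y=2, X=0) weight 1/108
  (W=2, Z=1, Y=2, X=1) weight 1/540
  (W=2, Z=1, Y=3, X=0) weight 1/216
  (W=2, Z=1, Y=3, X=1) weight 1/1080
  (W=3, Z=0, Y=0, X=0) weight 1/26
  … 7 more
Group by Z:
  weight(Z=0) = 3/26
  weight(Z=1) = 1/18
Total weight = 3/26 + 1/18 = 20/117
P(Z=0 | obs) = 3/26 / 20/117 = 27/40
P(Z=1 | obs) = 1/18 / 20/117 = 13/40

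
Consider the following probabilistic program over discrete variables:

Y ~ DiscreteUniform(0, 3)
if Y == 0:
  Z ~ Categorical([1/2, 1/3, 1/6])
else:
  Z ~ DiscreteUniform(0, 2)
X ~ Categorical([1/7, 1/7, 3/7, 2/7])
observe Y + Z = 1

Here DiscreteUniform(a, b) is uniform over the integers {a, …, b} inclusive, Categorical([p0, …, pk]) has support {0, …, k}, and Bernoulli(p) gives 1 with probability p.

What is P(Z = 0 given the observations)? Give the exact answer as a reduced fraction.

P(Z = 0 | obs) = 1/2

Enumerate traces; 8 have nonzero weight after conditioning:
  (Y=0, Z=1, X=0) weight 1/84
  (Y=0, Z=1, X=1) weight 1/84
  (Y=0, Z=1, X=2) weight 1/28
  (Y=0, Z=1, X=3) weight 1/42
  (Y=1, Z=0, X=0) weight 1/84
  (Y=1, Z=0, X=1) weight 1/84
  (Y=1, Z=0, X=2) weight 1/28
  (Y=1, Z=0, X=3) weight 1/42
Group by Z:
  weight(Z=0) = 1/12
  weight(Z=1) = 1/12
Total weight = 1/12 + 1/12 = 1/6
P(Z=0 | obs) = 1/12 / 1/6 = 1/2
P(Z=1 | obs) = 1/12 / 1/6 = 1/2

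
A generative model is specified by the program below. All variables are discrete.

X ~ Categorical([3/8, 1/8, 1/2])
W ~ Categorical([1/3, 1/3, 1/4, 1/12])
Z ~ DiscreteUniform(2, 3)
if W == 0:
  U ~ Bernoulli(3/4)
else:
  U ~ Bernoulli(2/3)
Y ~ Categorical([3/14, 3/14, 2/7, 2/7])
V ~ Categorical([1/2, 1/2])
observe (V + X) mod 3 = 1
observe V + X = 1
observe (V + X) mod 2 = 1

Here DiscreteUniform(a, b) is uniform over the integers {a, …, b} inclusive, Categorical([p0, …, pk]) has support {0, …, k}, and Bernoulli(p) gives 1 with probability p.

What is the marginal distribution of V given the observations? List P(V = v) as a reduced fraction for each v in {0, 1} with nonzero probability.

Enumerate traces; 128 have nonzero weight after conditioning:
  (X=0, W=0, Z=2, U=0, Y=0, V=1) weight 3/1792
  (X=0, W=0, Z=2, U=0, Y=1, V=1) weight 3/1792
  (X=0, W=0, Z=2, U=0, Y=2, V=1) weight 1/448
  (X=0, W=0, Z=2, U=0, Y=3, V=1) weight 1/448
  (X=0, W=0, Z=2, U=1, Y=0, V=1) weight 9/1792
  (X=0, W=0, Z=2, U=1, Y=1, V=1) weight 9/1792
  (X=0, W=0, Z=2, U=1, Y=2, V=1) weight 3/448
  (X=0, W=0, Z=2, U=1, Y=3, V=1) weight 3/448
  (X=1, W=0, Z=2, U=0, Y=0, V=0) weight 1/1792
  … 119 more
Group by V:
  weight(V=0) = 1/16
  weight(V=1) = 3/16
Total weight = 1/16 + 3/16 = 1/4
P(V=0 | obs) = 1/16 / 1/4 = 1/4
P(V=1 | obs) = 3/16 / 1/4 = 3/4

P(V=0) = 1/4, P(V=1) = 3/4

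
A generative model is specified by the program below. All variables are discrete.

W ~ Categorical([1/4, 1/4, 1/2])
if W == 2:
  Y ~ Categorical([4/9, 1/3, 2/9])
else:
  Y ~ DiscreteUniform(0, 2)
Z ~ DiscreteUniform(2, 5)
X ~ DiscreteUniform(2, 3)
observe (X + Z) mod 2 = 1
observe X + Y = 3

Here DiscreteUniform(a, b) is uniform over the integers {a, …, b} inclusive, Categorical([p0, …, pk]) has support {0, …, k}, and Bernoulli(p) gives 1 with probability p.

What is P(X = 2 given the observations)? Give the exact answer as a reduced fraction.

P(X = 2 | obs) = 6/13

Enumerate traces; 12 have nonzero weight after conditioning:
  (W=0, Y=0, Z=2, X=3) weight 1/96
  (W=0, Y=0, Z=4, X=3) weight 1/96
  (W=0, Y=1, Z=3, X=2) weight 1/96
  (W=0, Y=1, Z=5, X=2) weight 1/96
  (W=1, Y=0, Z=2, X=3) weight 1/96
  (W=1, Y=0, Z=4, X=3) weight 1/96
  (W=1, Y=1, Z=3, X=2) weight 1/96
  (W=1, Y=1, Z=5, X=2) weight 1/96
  … 4 more
Group by X:
  weight(X=2) = 1/12
  weight(X=3) = 7/72
Total weight = 1/12 + 7/72 = 13/72
P(X=2 | obs) = 1/12 / 13/72 = 6/13
P(X=3 | obs) = 7/72 / 13/72 = 7/13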